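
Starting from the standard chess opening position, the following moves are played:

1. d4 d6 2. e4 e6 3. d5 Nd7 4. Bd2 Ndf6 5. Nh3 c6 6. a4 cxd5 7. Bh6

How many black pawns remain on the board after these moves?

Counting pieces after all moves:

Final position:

  a b c d e f g h
  ─────────────────
8│♜ · ♝ ♛ ♚ ♝ ♞ ♜│8
7│♟ ♟ · · · ♟ ♟ ♟│7
6│· · · ♟ ♟ ♞ · ♗│6
5│· · · ♟ · · · ·│5
4│♙ · · · ♙ · · ·│4
3│· · · · · · · ♘│3
2│· ♙ ♙ · · ♙ ♙ ♙│2
1│♖ ♘ · ♕ ♔ ♗ · ♖│1
  ─────────────────
  a b c d e f g h


8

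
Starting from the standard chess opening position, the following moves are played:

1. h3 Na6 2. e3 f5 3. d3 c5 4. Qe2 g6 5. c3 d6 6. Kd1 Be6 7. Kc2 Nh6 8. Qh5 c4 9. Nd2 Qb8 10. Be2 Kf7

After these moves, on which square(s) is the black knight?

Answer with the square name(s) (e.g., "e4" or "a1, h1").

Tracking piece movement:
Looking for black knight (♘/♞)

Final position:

  a b c d e f g h
  ─────────────────
8│♜ ♛ · · · ♝ · ♜│8
7│♟ ♟ · · ♟ ♚ · ♟│7
6│♞ · · ♟ ♝ · ♟ ♞│6
5│· · · · · ♟ · ♕│5
4│· · ♟ · · · · ·│4
3│· · ♙ ♙ ♙ · · ♙│3
2│♙ ♙ ♔ ♘ ♗ ♙ ♙ ·│2
1│♖ · ♗ · · · ♘ ♖│1
  ─────────────────
  a b c d e f g h


a6, h6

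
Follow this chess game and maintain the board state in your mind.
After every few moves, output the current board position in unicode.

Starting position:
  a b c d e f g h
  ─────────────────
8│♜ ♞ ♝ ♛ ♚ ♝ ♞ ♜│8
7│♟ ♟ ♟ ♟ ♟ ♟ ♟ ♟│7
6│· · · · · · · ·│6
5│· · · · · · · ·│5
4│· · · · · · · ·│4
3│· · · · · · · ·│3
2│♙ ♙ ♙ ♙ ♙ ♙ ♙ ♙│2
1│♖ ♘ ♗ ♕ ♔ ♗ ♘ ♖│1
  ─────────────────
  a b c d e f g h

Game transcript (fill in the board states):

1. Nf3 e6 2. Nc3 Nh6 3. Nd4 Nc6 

  a b c d e f g h
  ─────────────────
8│♜ · ♝ ♛ ♚ ♝ · ♜│8
7│♟ ♟ ♟ ♟ · ♟ ♟ ♟│7
6│· · ♞ · ♟ · · ♞│6
5│· · · · · · · ·│5
4│· · · ♘ · · · ·│4
3│· · ♘ · · · · ·│3
2│♙ ♙ ♙ ♙ ♙ ♙ ♙ ♙│2
1│♖ · ♗ ♕ ♔ ♗ · ♖│1
  ─────────────────
  a b c d e f g h

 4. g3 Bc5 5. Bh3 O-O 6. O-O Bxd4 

  a b c d e f g h
  ─────────────────
8│♜ · ♝ ♛ · ♜ ♚ ·│8
7│♟ ♟ ♟ ♟ · ♟ ♟ ♟│7
6│· · ♞ · ♟ · · ♞│6
5│· · · · · · · ·│5
4│· · · ♝ · · · ·│4
3│· · ♘ · · · ♙ ♗│3
2│♙ ♙ ♙ ♙ ♙ ♙ · ♙│2
1│♖ · ♗ ♕ · ♖ ♔ ·│1
  ─────────────────
  a b c d e f g h

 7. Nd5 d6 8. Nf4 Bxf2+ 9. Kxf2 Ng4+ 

  a b c d e f g h
  ─────────────────
8│♜ · ♝ ♛ · ♜ ♚ ·│8
7│♟ ♟ ♟ · · ♟ ♟ ♟│7
6│· · ♞ ♟ ♟ · · ·│6
5│· · · · · · · ·│5
4│· · · · · ♘ ♞ ·│4
3│· · · · · · ♙ ♗│3
2│♙ ♙ ♙ ♙ ♙ ♔ · ♙│2
1│♖ · ♗ ♕ · ♖ · ·│1
  ─────────────────
  a b c d e f g h

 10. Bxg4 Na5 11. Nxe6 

  a b c d e f g h
  ─────────────────
8│♜ · ♝ ♛ · ♜ ♚ ·│8
7│♟ ♟ ♟ · · ♟ ♟ ♟│7
6│· · · ♟ ♘ · · ·│6
5│♞ · · · · · · ·│5
4│· · · · · · ♗ ·│4
3│· · · · · · ♙ ·│3
2│♙ ♙ ♙ ♙ ♙ ♔ · ♙│2
1│♖ · ♗ ♕ · ♖ · ·│1
  ─────────────────
  a b c d e f g h


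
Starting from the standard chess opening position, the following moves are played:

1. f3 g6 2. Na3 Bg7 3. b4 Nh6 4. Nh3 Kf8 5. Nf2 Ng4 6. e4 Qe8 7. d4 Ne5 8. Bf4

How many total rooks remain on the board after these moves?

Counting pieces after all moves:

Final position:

  a b c d e f g h
  ─────────────────
8│♜ ♞ ♝ · ♛ ♚ · ♜│8
7│♟ ♟ ♟ ♟ ♟ ♟ ♝ ♟│7
6│· · · · · · ♟ ·│6
5│· · · · ♞ · · ·│5
4│· ♙ · ♙ ♙ ♗ · ·│4
3│♘ · · · · ♙ · ·│3
2│♙ · ♙ · · ♘ ♙ ♙│2
1│♖ · · ♕ ♔ ♗ · ♖│1
  ─────────────────
  a b c d e f g h


4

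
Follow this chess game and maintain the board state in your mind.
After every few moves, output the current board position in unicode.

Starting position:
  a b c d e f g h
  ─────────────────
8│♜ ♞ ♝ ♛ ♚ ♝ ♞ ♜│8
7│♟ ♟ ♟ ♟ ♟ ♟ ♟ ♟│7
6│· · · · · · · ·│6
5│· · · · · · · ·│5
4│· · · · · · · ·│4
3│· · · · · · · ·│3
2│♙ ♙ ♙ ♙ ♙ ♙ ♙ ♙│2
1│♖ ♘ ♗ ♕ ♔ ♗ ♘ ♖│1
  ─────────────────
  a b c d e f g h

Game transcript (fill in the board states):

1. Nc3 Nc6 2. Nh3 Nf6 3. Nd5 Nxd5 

  a b c d e f g h
  ─────────────────
8│♜ · ♝ ♛ ♚ ♝ · ♜│8
7│♟ ♟ ♟ ♟ ♟ ♟ ♟ ♟│7
6│· · ♞ · · · · ·│6
5│· · · ♞ · · · ·│5
4│· · · · · · · ·│4
3│· · · · · · · ♘│3
2│♙ ♙ ♙ ♙ ♙ ♙ ♙ ♙│2
1│♖ · ♗ ♕ ♔ ♗ · ♖│1
  ─────────────────
  a b c d e f g h

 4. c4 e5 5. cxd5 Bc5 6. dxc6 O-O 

  a b c d e f g h
  ─────────────────
8│♜ · ♝ ♛ · ♜ ♚ ·│8
7│♟ ♟ ♟ ♟ · ♟ ♟ ♟│7
6│· · ♙ · · · · ·│6
5│· · ♝ · ♟ · · ·│5
4│· · · · · · · ·│4
3│· · · · · · · ♘│3
2│♙ ♙ · ♙ ♙ ♙ ♙ ♙│2
1│♖ · ♗ ♕ ♔ ♗ · ♖│1
  ─────────────────
  a b c d e f g h

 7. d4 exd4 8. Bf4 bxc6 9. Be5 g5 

  a b c d e f g h
  ─────────────────
8│♜ · ♝ ♛ · ♜ ♚ ·│8
7│♟ · ♟ ♟ · ♟ · ♟│7
6│· · ♟ · · · · ·│6
5│· · ♝ · ♗ · ♟ ·│5
4│· · · ♟ · · · ·│4
3│· · · · · · · ♘│3
2│♙ ♙ · · ♙ ♙ ♙ ♙│2
1│♖ · · ♕ ♔ ♗ · ♖│1
  ─────────────────
  a b c d e f g h

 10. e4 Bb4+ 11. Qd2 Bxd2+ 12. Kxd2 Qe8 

  a b c d e f g h
  ─────────────────
8│♜ · ♝ · ♛ ♜ ♚ ·│8
7│♟ · ♟ ♟ · ♟ · ♟│7
6│· · ♟ · · · · ·│6
5│· · · · ♗ · ♟ ·│5
4│· · · ♟ ♙ · · ·│4
3│· · · · · · · ♘│3
2│♙ ♙ · ♔ · ♙ ♙ ♙│2
1│♖ · · · · ♗ · ♖│1
  ─────────────────
  a b c d e f g h

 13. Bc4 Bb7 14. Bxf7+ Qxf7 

  a b c d e f g h
  ─────────────────
8│♜ · · · · ♜ ♚ ·│8
7│♟ ♝ ♟ ♟ · ♛ · ♟│7
6│· · ♟ · · · · ·│6
5│· · · · ♗ · ♟ ·│5
4│· · · ♟ ♙ · · ·│4
3│· · · · · · · ♘│3
2│♙ ♙ · ♔ · ♙ ♙ ♙│2
1│♖ · · · · · · ♖│1
  ─────────────────
  a b c d e f g h


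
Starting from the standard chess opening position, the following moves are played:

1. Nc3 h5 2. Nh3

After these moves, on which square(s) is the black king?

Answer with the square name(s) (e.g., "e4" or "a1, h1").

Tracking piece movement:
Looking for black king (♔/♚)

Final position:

  a b c d e f g h
  ─────────────────
8│♜ ♞ ♝ ♛ ♚ ♝ ♞ ♜│8
7│♟ ♟ ♟ ♟ ♟ ♟ ♟ ·│7
6│· · · · · · · ·│6
5│· · · · · · · ♟│5
4│· · · · · · · ·│4
3│· · ♘ · · · · ♘│3
2│♙ ♙ ♙ ♙ ♙ ♙ ♙ ♙│2
1│♖ · ♗ ♕ ♔ ♗ · ♖│1
  ─────────────────
  a b c d e f g h


e8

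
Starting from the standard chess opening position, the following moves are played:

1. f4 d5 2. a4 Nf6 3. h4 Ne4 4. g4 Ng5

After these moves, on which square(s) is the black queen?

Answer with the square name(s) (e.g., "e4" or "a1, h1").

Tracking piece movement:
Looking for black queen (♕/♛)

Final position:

  a b c d e f g h
  ─────────────────
8│♜ ♞ ♝ ♛ ♚ ♝ · ♜│8
7│♟ ♟ ♟ · ♟ ♟ ♟ ♟│7
6│· · · · · · · ·│6
5│· · · ♟ · · ♞ ·│5
4│♙ · · · · ♙ ♙ ♙│4
3│· · · · · · · ·│3
2│· ♙ ♙ ♙ ♙ · · ·│2
1│♖ ♘ ♗ ♕ ♔ ♗ ♘ ♖│1
  ─────────────────
  a b c d e f g h


d8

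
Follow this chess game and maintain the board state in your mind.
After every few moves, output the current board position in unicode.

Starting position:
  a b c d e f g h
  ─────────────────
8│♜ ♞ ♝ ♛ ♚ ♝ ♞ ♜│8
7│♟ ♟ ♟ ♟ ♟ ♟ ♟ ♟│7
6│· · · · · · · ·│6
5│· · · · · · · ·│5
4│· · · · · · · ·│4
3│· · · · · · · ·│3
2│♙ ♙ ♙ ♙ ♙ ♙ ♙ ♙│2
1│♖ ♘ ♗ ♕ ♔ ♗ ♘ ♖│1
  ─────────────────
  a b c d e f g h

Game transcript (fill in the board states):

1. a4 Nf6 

  a b c d e f g h
  ─────────────────
8│♜ ♞ ♝ ♛ ♚ ♝ · ♜│8
7│♟ ♟ ♟ ♟ ♟ ♟ ♟ ♟│7
6│· · · · · ♞ · ·│6
5│· · · · · · · ·│5
4│♙ · · · · · · ·│4
3│· · · · · · · ·│3
2│· ♙ ♙ ♙ ♙ ♙ ♙ ♙│2
1│♖ ♘ ♗ ♕ ♔ ♗ ♘ ♖│1
  ─────────────────
  a b c d e f g h

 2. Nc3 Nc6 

  a b c d e f g h
  ─────────────────
8│♜ · ♝ ♛ ♚ ♝ · ♜│8
7│♟ ♟ ♟ ♟ ♟ ♟ ♟ ♟│7
6│· · ♞ · · ♞ · ·│6
5│· · · · · · · ·│5
4│♙ · · · · · · ·│4
3│· · ♘ · · · · ·│3
2│· ♙ ♙ ♙ ♙ ♙ ♙ ♙│2
1│♖ · ♗ ♕ ♔ ♗ ♘ ♖│1
  ─────────────────
  a b c d e f g h

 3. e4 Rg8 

  a b c d e f g h
  ─────────────────
8│♜ · ♝ ♛ ♚ ♝ ♜ ·│8
7│♟ ♟ ♟ ♟ ♟ ♟ ♟ ♟│7
6│· · ♞ · · ♞ · ·│6
5│· · · · · · · ·│5
4│♙ · · · ♙ · · ·│4
3│· · ♘ · · · · ·│3
2│· ♙ ♙ ♙ · ♙ ♙ ♙│2
1│♖ · ♗ ♕ ♔ ♗ ♘ ♖│1
  ─────────────────
  a b c d e f g h

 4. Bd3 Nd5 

  a b c d e f g h
  ─────────────────
8│♜ · ♝ ♛ ♚ ♝ ♜ ·│8
7│♟ ♟ ♟ ♟ ♟ ♟ ♟ ♟│7
6│· · ♞ · · · · ·│6
5│· · · ♞ · · · ·│5
4│♙ · · · ♙ · · ·│4
3│· · ♘ ♗ · · · ·│3
2│· ♙ ♙ ♙ · ♙ ♙ ♙│2
1│♖ · ♗ ♕ ♔ · ♘ ♖│1
  ─────────────────
  a b c d e f g h

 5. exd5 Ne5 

  a b c d e f g h
  ─────────────────
8│♜ · ♝ ♛ ♚ ♝ ♜ ·│8
7│♟ ♟ ♟ ♟ ♟ ♟ ♟ ♟│7
6│· · · · · · · ·│6
5│· · · ♙ ♞ · · ·│5
4│♙ · · · · · · ·│4
3│· · ♘ ♗ · · · ·│3
2│· ♙ ♙ ♙ · ♙ ♙ ♙│2
1│♖ · ♗ ♕ ♔ · ♘ ♖│1
  ─────────────────
  a b c d e f g h



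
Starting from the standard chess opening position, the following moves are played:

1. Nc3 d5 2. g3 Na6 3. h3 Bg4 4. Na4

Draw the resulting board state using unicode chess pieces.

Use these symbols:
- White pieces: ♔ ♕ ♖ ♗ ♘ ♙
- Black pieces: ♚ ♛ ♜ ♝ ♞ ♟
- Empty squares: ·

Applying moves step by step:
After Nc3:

♜ ♞ ♝ ♛ ♚ ♝ ♞ ♜
♟ ♟ ♟ ♟ ♟ ♟ ♟ ♟
· · · · · · · ·
· · · · · · · ·
· · · · · · · ·
· · ♘ · · · · ·
♙ ♙ ♙ ♙ ♙ ♙ ♙ ♙
♖ · ♗ ♕ ♔ ♗ ♘ ♖


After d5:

♜ ♞ ♝ ♛ ♚ ♝ ♞ ♜
♟ ♟ ♟ · ♟ ♟ ♟ ♟
· · · · · · · ·
· · · ♟ · · · ·
· · · · · · · ·
· · ♘ · · · · ·
♙ ♙ ♙ ♙ ♙ ♙ ♙ ♙
♖ · ♗ ♕ ♔ ♗ ♘ ♖


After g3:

♜ ♞ ♝ ♛ ♚ ♝ ♞ ♜
♟ ♟ ♟ · ♟ ♟ ♟ ♟
· · · · · · · ·
· · · ♟ · · · ·
· · · · · · · ·
· · ♘ · · · ♙ ·
♙ ♙ ♙ ♙ ♙ ♙ · ♙
♖ · ♗ ♕ ♔ ♗ ♘ ♖


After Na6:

♜ · ♝ ♛ ♚ ♝ ♞ ♜
♟ ♟ ♟ · ♟ ♟ ♟ ♟
♞ · · · · · · ·
· · · ♟ · · · ·
· · · · · · · ·
· · ♘ · · · ♙ ·
♙ ♙ ♙ ♙ ♙ ♙ · ♙
♖ · ♗ ♕ ♔ ♗ ♘ ♖


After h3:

♜ · ♝ ♛ ♚ ♝ ♞ ♜
♟ ♟ ♟ · ♟ ♟ ♟ ♟
♞ · · · · · · ·
· · · ♟ · · · ·
· · · · · · · ·
· · ♘ · · · ♙ ♙
♙ ♙ ♙ ♙ ♙ ♙ · ·
♖ · ♗ ♕ ♔ ♗ ♘ ♖


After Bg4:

♜ · · ♛ ♚ ♝ ♞ ♜
♟ ♟ ♟ · ♟ ♟ ♟ ♟
♞ · · · · · · ·
· · · ♟ · · · ·
· · · · · · ♝ ·
· · ♘ · · · ♙ ♙
♙ ♙ ♙ ♙ ♙ ♙ · ·
♖ · ♗ ♕ ♔ ♗ ♘ ♖


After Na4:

♜ · · ♛ ♚ ♝ ♞ ♜
♟ ♟ ♟ · ♟ ♟ ♟ ♟
♞ · · · · · · ·
· · · ♟ · · · ·
♘ · · · · · ♝ ·
· · · · · · ♙ ♙
♙ ♙ ♙ ♙ ♙ ♙ · ·
♖ · ♗ ♕ ♔ ♗ ♘ ♖



  a b c d e f g h
  ─────────────────
8│♜ · · ♛ ♚ ♝ ♞ ♜│8
7│♟ ♟ ♟ · ♟ ♟ ♟ ♟│7
6│♞ · · · · · · ·│6
5│· · · ♟ · · · ·│5
4│♘ · · · · · ♝ ·│4
3│· · · · · · ♙ ♙│3
2│♙ ♙ ♙ ♙ ♙ ♙ · ·│2
1│♖ · ♗ ♕ ♔ ♗ ♘ ♖│1
  ─────────────────
  a b c d e f g h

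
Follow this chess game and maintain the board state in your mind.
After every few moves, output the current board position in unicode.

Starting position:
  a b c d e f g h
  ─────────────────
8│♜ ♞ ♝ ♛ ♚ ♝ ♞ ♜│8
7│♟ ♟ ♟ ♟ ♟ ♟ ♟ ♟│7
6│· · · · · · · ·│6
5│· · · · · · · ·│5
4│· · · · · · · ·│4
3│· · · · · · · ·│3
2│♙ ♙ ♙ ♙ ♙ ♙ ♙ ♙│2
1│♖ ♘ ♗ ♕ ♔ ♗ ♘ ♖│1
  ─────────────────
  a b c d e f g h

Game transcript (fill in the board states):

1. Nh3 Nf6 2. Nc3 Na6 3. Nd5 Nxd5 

  a b c d e f g h
  ─────────────────
8│♜ · ♝ ♛ ♚ ♝ · ♜│8
7│♟ ♟ ♟ ♟ ♟ ♟ ♟ ♟│7
6│♞ · · · · · · ·│6
5│· · · ♞ · · · ·│5
4│· · · · · · · ·│4
3│· · · · · · · ♘│3
2│♙ ♙ ♙ ♙ ♙ ♙ ♙ ♙│2
1│♖ · ♗ ♕ ♔ ♗ · ♖│1
  ─────────────────
  a b c d e f g h

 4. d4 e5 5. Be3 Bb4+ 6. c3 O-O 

  a b c d e f g h
  ─────────────────
8│♜ · ♝ ♛ · ♜ ♚ ·│8
7│♟ ♟ ♟ ♟ · ♟ ♟ ♟│7
6│♞ · · · · · · ·│6
5│· · · ♞ ♟ · · ·│5
4│· ♝ · ♙ · · · ·│4
3│· · ♙ · ♗ · · ♘│3
2│♙ ♙ · · ♙ ♙ ♙ ♙│2
1│♖ · · ♕ ♔ ♗ · ♖│1
  ─────────────────
  a b c d e f g h

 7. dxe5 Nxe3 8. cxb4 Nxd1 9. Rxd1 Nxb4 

  a b c d e f g h
  ─────────────────
8│♜ · ♝ ♛ · ♜ ♚ ·│8
7│♟ ♟ ♟ ♟ · ♟ ♟ ♟│7
6│· · · · · · · ·│6
5│· · · · ♙ · · ·│5
4│· ♞ · · · · · ·│4
3│· · · · · · · ♘│3
2│♙ ♙ · · ♙ ♙ ♙ ♙│2
1│· · · ♖ ♔ ♗ · ♖│1
  ─────────────────
  a b c d e f g h

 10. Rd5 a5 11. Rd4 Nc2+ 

  a b c d e f g h
  ─────────────────
8│♜ · ♝ ♛ · ♜ ♚ ·│8
7│· ♟ ♟ ♟ · ♟ ♟ ♟│7
6│· · · · · · · ·│6
5│♟ · · · ♙ · · ·│5
4│· · · ♖ · · · ·│4
3│· · · · · · · ♘│3
2│♙ ♙ ♞ · ♙ ♙ ♙ ♙│2
1│· · · · ♔ ♗ · ♖│1
  ─────────────────
  a b c d e f g h


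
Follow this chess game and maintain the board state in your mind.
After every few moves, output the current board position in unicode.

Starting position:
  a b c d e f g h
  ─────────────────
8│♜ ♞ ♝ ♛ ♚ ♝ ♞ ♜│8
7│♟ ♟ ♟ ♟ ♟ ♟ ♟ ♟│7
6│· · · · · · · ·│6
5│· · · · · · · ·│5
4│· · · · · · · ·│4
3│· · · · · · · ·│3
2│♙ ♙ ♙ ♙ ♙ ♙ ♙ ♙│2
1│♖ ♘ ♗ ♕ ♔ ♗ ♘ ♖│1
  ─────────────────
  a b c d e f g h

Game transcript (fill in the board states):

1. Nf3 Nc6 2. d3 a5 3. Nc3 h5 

  a b c d e f g h
  ─────────────────
8│♜ · ♝ ♛ ♚ ♝ ♞ ♜│8
7│· ♟ ♟ ♟ ♟ ♟ ♟ ·│7
6│· · ♞ · · · · ·│6
5│♟ · · · · · · ♟│5
4│· · · · · · · ·│4
3│· · ♘ ♙ · ♘ · ·│3
2│♙ ♙ ♙ · ♙ ♙ ♙ ♙│2
1│♖ · ♗ ♕ ♔ ♗ · ♖│1
  ─────────────────
  a b c d e f g h

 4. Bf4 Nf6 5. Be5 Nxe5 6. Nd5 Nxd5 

  a b c d e f g h
  ─────────────────
8│♜ · ♝ ♛ ♚ ♝ · ♜│8
7│· ♟ ♟ ♟ ♟ ♟ ♟ ·│7
6│· · · · · · · ·│6
5│♟ · · ♞ ♞ · · ♟│5
4│· · · · · · · ·│4
3│· · · ♙ · ♘ · ·│3
2│♙ ♙ ♙ · ♙ ♙ ♙ ♙│2
1│♖ · · ♕ ♔ ♗ · ♖│1
  ─────────────────
  a b c d e f g h

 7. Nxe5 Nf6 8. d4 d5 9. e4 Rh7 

  a b c d e f g h
  ─────────────────
8│♜ · ♝ ♛ ♚ ♝ · ·│8
7│· ♟ ♟ · ♟ ♟ ♟ ♜│7
6│· · · · · ♞ · ·│6
5│♟ · · ♟ ♘ · · ♟│5
4│· · · ♙ ♙ · · ·│4
3│· · · · · · · ·│3
2│♙ ♙ ♙ · · ♙ ♙ ♙│2
1│♖ · · ♕ ♔ ♗ · ♖│1
  ─────────────────
  a b c d e f g h

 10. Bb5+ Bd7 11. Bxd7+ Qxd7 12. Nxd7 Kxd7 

  a b c d e f g h
  ─────────────────
8│♜ · · · · ♝ · ·│8
7│· ♟ ♟ ♚ ♟ ♟ ♟ ♜│7
6│· · · · · ♞ · ·│6
5│♟ · · ♟ · · · ♟│5
4│· · · ♙ ♙ · · ·│4
3│· · · · · · · ·│3
2│♙ ♙ ♙ · · ♙ ♙ ♙│2
1│♖ · · ♕ ♔ · · ♖│1
  ─────────────────
  a b c d e f g h

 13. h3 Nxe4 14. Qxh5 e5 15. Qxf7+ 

  a b c d e f g h
  ─────────────────
8│♜ · · · · ♝ · ·│8
7│· ♟ ♟ ♚ · ♕ ♟ ♜│7
6│· · · · · · · ·│6
5│♟ · · ♟ ♟ · · ·│5
4│· · · ♙ ♞ · · ·│4
3│· · · · · · · ♙│3
2│♙ ♙ ♙ · · ♙ ♙ ·│2
1│♖ · · · ♔ · · ♖│1
  ─────────────────
  a b c d e f g h


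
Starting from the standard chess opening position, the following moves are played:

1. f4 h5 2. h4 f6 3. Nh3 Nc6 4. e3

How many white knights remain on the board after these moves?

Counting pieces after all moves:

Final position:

  a b c d e f g h
  ─────────────────
8│♜ · ♝ ♛ ♚ ♝ ♞ ♜│8
7│♟ ♟ ♟ ♟ ♟ · ♟ ·│7
6│· · ♞ · · ♟ · ·│6
5│· · · · · · · ♟│5
4│· · · · · ♙ · ♙│4
3│· · · · ♙ · · ♘│3
2│♙ ♙ ♙ ♙ · · ♙ ·│2
1│♖ ♘ ♗ ♕ ♔ ♗ · ♖│1
  ─────────────────
  a b c d e f g h


2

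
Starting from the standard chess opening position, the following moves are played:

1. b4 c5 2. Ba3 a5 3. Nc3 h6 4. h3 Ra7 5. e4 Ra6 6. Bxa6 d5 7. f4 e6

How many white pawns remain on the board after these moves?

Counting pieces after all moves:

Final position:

  a b c d e f g h
  ─────────────────
8│· ♞ ♝ ♛ ♚ ♝ ♞ ♜│8
7│· ♟ · · · ♟ ♟ ·│7
6│♗ · · · ♟ · · ♟│6
5│♟ · ♟ ♟ · · · ·│5
4│· ♙ · · ♙ ♙ · ·│4
3│♗ · ♘ · · · · ♙│3
2│♙ · ♙ ♙ · · ♙ ·│2
1│♖ · · ♕ ♔ · ♘ ♖│1
  ─────────────────
  a b c d e f g h


8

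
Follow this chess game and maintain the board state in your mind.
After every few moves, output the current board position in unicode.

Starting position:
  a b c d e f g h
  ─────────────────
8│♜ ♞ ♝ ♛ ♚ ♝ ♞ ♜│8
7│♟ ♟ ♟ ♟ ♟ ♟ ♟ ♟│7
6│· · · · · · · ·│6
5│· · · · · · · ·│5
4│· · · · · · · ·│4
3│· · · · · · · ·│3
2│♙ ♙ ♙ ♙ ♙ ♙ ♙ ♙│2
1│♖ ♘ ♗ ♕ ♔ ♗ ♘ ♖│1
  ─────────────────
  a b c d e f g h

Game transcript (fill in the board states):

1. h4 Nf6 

  a b c d e f g h
  ─────────────────
8│♜ ♞ ♝ ♛ ♚ ♝ · ♜│8
7│♟ ♟ ♟ ♟ ♟ ♟ ♟ ♟│7
6│· · · · · ♞ · ·│6
5│· · · · · · · ·│5
4│· · · · · · · ♙│4
3│· · · · · · · ·│3
2│♙ ♙ ♙ ♙ ♙ ♙ ♙ ·│2
1│♖ ♘ ♗ ♕ ♔ ♗ ♘ ♖│1
  ─────────────────
  a b c d e f g h

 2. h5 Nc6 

  a b c d e f g h
  ─────────────────
8│♜ · ♝ ♛ ♚ ♝ · ♜│8
7│♟ ♟ ♟ ♟ ♟ ♟ ♟ ♟│7
6│· · ♞ · · ♞ · ·│6
5│· · · · · · · ♙│5
4│· · · · · · · ·│4
3│· · · · · · · ·│3
2│♙ ♙ ♙ ♙ ♙ ♙ ♙ ·│2
1│♖ ♘ ♗ ♕ ♔ ♗ ♘ ♖│1
  ─────────────────
  a b c d e f g h

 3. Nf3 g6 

  a b c d e f g h
  ─────────────────
8│♜ · ♝ ♛ ♚ ♝ · ♜│8
7│♟ ♟ ♟ ♟ ♟ ♟ · ♟│7
6│· · ♞ · · ♞ ♟ ·│6
5│· · · · · · · ♙│5
4│· · · · · · · ·│4
3│· · · · · ♘ · ·│3
2│♙ ♙ ♙ ♙ ♙ ♙ ♙ ·│2
1│♖ ♘ ♗ ♕ ♔ ♗ · ♖│1
  ─────────────────
  a b c d e f g h



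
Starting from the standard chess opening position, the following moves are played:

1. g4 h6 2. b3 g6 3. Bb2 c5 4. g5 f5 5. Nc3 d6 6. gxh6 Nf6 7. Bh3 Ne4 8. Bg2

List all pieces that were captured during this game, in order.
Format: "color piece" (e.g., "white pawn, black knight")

Tracking captures:
  gxh6: captured black pawn

black pawn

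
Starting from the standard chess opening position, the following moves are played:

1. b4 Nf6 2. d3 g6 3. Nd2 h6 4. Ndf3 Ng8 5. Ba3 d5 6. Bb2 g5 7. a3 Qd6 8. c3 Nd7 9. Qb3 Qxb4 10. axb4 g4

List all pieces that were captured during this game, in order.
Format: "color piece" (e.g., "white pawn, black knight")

Tracking captures:
  Qxb4: captured white pawn
  axb4: captured black queen

white pawn, black queen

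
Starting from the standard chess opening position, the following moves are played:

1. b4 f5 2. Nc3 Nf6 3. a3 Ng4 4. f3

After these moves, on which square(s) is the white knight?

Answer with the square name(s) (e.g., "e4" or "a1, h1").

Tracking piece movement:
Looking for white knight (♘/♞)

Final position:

  a b c d e f g h
  ─────────────────
8│♜ ♞ ♝ ♛ ♚ ♝ · ♜│8
7│♟ ♟ ♟ ♟ ♟ · ♟ ♟│7
6│· · · · · · · ·│6
5│· · · · · ♟ · ·│5
4│· ♙ · · · · ♞ ·│4
3│♙ · ♘ · · ♙ · ·│3
2│· · ♙ ♙ ♙ · ♙ ♙│2
1│♖ · ♗ ♕ ♔ ♗ ♘ ♖│1
  ─────────────────
  a b c d e f g h


c3, g1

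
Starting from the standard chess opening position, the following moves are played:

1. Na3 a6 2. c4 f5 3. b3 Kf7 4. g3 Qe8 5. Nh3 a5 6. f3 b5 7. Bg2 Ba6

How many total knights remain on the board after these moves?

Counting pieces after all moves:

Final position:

  a b c d e f g h
  ─────────────────
8│♜ ♞ · · ♛ ♝ ♞ ♜│8
7│· · ♟ ♟ ♟ ♚ ♟ ♟│7
6│♝ · · · · · · ·│6
5│♟ ♟ · · · ♟ · ·│5
4│· · ♙ · · · · ·│4
3│♘ ♙ · · · ♙ ♙ ♘│3
2│♙ · · ♙ ♙ · ♗ ♙│2
1│♖ · ♗ ♕ ♔ · · ♖│1
  ─────────────────
  a b c d e f g h


4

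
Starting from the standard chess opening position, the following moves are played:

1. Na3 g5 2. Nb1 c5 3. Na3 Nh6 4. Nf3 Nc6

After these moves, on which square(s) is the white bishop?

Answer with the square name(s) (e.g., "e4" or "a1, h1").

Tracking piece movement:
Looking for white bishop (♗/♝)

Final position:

  a b c d e f g h
  ─────────────────
8│♜ · ♝ ♛ ♚ ♝ · ♜│8
7│♟ ♟ · ♟ ♟ ♟ · ♟│7
6│· · ♞ · · · · ♞│6
5│· · ♟ · · · ♟ ·│5
4│· · · · · · · ·│4
3│♘ · · · · ♘ · ·│3
2│♙ ♙ ♙ ♙ ♙ ♙ ♙ ♙│2
1│♖ · ♗ ♕ ♔ ♗ · ♖│1
  ─────────────────
  a b c d e f g h


c1, f1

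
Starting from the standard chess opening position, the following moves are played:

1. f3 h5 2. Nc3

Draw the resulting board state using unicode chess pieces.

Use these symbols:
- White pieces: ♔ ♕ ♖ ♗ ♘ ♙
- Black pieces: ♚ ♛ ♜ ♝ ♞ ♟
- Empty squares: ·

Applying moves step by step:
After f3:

♜ ♞ ♝ ♛ ♚ ♝ ♞ ♜
♟ ♟ ♟ ♟ ♟ ♟ ♟ ♟
· · · · · · · ·
· · · · · · · ·
· · · · · · · ·
· · · · · ♙ · ·
♙ ♙ ♙ ♙ ♙ · ♙ ♙
♖ ♘ ♗ ♕ ♔ ♗ ♘ ♖


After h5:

♜ ♞ ♝ ♛ ♚ ♝ ♞ ♜
♟ ♟ ♟ ♟ ♟ ♟ ♟ ·
· · · · · · · ·
· · · · · · · ♟
· · · · · · · ·
· · · · · ♙ · ·
♙ ♙ ♙ ♙ ♙ · ♙ ♙
♖ ♘ ♗ ♕ ♔ ♗ ♘ ♖


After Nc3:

♜ ♞ ♝ ♛ ♚ ♝ ♞ ♜
♟ ♟ ♟ ♟ ♟ ♟ ♟ ·
· · · · · · · ·
· · · · · · · ♟
· · · · · · · ·
· · ♘ · · ♙ · ·
♙ ♙ ♙ ♙ ♙ · ♙ ♙
♖ · ♗ ♕ ♔ ♗ ♘ ♖



  a b c d e f g h
  ─────────────────
8│♜ ♞ ♝ ♛ ♚ ♝ ♞ ♜│8
7│♟ ♟ ♟ ♟ ♟ ♟ ♟ ·│7
6│· · · · · · · ·│6
5│· · · · · · · ♟│5
4│· · · · · · · ·│4
3│· · ♘ · · ♙ · ·│3
2│♙ ♙ ♙ ♙ ♙ · ♙ ♙│2
1│♖ · ♗ ♕ ♔ ♗ ♘ ♖│1
  ─────────────────
  a b c d e f g h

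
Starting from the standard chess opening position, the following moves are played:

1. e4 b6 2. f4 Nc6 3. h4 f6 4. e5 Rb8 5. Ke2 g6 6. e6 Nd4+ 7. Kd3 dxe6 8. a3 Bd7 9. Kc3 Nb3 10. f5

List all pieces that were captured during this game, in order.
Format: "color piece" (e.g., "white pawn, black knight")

Tracking captures:
  dxe6: captured white pawn

white pawn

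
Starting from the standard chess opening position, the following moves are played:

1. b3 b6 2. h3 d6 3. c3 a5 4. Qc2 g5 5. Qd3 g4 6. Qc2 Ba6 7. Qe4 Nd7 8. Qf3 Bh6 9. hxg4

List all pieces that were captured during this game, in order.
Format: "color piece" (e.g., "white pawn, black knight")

Tracking captures:
  hxg4: captured black pawn

black pawn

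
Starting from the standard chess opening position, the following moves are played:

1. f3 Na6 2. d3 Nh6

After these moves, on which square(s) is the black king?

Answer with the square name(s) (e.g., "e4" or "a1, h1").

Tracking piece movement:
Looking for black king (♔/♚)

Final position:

  a b c d e f g h
  ─────────────────
8│♜ · ♝ ♛ ♚ ♝ · ♜│8
7│♟ ♟ ♟ ♟ ♟ ♟ ♟ ♟│7
6│♞ · · · · · · ♞│6
5│· · · · · · · ·│5
4│· · · · · · · ·│4
3│· · · ♙ · ♙ · ·│3
2│♙ ♙ ♙ · ♙ · ♙ ♙│2
1│♖ ♘ ♗ ♕ ♔ ♗ ♘ ♖│1
  ─────────────────
  a b c d e f g h


e8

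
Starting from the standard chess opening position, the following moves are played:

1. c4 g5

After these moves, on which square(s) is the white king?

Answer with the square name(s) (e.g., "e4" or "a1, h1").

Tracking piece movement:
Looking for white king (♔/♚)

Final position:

  a b c d e f g h
  ─────────────────
8│♜ ♞ ♝ ♛ ♚ ♝ ♞ ♜│8
7│♟ ♟ ♟ ♟ ♟ ♟ · ♟│7
6│· · · · · · · ·│6
5│· · · · · · ♟ ·│5
4│· · ♙ · · · · ·│4
3│· · · · · · · ·│3
2│♙ ♙ · ♙ ♙ ♙ ♙ ♙│2
1│♖ ♘ ♗ ♕ ♔ ♗ ♘ ♖│1
  ─────────────────
  a b c d e f g h


e1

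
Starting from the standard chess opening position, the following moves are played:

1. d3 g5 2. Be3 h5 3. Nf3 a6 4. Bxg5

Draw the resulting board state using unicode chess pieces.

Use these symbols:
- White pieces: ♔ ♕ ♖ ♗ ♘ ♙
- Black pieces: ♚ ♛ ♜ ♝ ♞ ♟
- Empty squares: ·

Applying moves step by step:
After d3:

♜ ♞ ♝ ♛ ♚ ♝ ♞ ♜
♟ ♟ ♟ ♟ ♟ ♟ ♟ ♟
· · · · · · · ·
· · · · · · · ·
· · · · · · · ·
· · · ♙ · · · ·
♙ ♙ ♙ · ♙ ♙ ♙ ♙
♖ ♘ ♗ ♕ ♔ ♗ ♘ ♖


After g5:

♜ ♞ ♝ ♛ ♚ ♝ ♞ ♜
♟ ♟ ♟ ♟ ♟ ♟ · ♟
· · · · · · · ·
· · · · · · ♟ ·
· · · · · · · ·
· · · ♙ · · · ·
♙ ♙ ♙ · ♙ ♙ ♙ ♙
♖ ♘ ♗ ♕ ♔ ♗ ♘ ♖


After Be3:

♜ ♞ ♝ ♛ ♚ ♝ ♞ ♜
♟ ♟ ♟ ♟ ♟ ♟ · ♟
· · · · · · · ·
· · · · · · ♟ ·
· · · · · · · ·
· · · ♙ ♗ · · ·
♙ ♙ ♙ · ♙ ♙ ♙ ♙
♖ ♘ · ♕ ♔ ♗ ♘ ♖


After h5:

♜ ♞ ♝ ♛ ♚ ♝ ♞ ♜
♟ ♟ ♟ ♟ ♟ ♟ · ·
· · · · · · · ·
· · · · · · ♟ ♟
· · · · · · · ·
· · · ♙ ♗ · · ·
♙ ♙ ♙ · ♙ ♙ ♙ ♙
♖ ♘ · ♕ ♔ ♗ ♘ ♖


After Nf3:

♜ ♞ ♝ ♛ ♚ ♝ ♞ ♜
♟ ♟ ♟ ♟ ♟ ♟ · ·
· · · · · · · ·
· · · · · · ♟ ♟
· · · · · · · ·
· · · ♙ ♗ ♘ · ·
♙ ♙ ♙ · ♙ ♙ ♙ ♙
♖ ♘ · ♕ ♔ ♗ · ♖


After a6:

♜ ♞ ♝ ♛ ♚ ♝ ♞ ♜
· ♟ ♟ ♟ ♟ ♟ · ·
♟ · · · · · · ·
· · · · · · ♟ ♟
· · · · · · · ·
· · · ♙ ♗ ♘ · ·
♙ ♙ ♙ · ♙ ♙ ♙ ♙
♖ ♘ · ♕ ♔ ♗ · ♖


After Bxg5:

♜ ♞ ♝ ♛ ♚ ♝ ♞ ♜
· ♟ ♟ ♟ ♟ ♟ · ·
♟ · · · · · · ·
· · · · · · ♗ ♟
· · · · · · · ·
· · · ♙ · ♘ · ·
♙ ♙ ♙ · ♙ ♙ ♙ ♙
♖ ♘ · ♕ ♔ ♗ · ♖



  a b c d e f g h
  ─────────────────
8│♜ ♞ ♝ ♛ ♚ ♝ ♞ ♜│8
7│· ♟ ♟ ♟ ♟ ♟ · ·│7
6│♟ · · · · · · ·│6
5│· · · · · · ♗ ♟│5
4│· · · · · · · ·│4
3│· · · ♙ · ♘ · ·│3
2│♙ ♙ ♙ · ♙ ♙ ♙ ♙│2
1│♖ ♘ · ♕ ♔ ♗ · ♖│1
  ─────────────────
  a b c d e f g h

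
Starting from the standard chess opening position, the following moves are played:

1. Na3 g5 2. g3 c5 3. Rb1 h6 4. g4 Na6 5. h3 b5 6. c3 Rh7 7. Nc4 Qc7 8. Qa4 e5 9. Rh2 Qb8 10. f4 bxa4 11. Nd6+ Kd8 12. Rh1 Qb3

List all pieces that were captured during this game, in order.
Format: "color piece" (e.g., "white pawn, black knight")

Tracking captures:
  bxa4: captured white queen

white queen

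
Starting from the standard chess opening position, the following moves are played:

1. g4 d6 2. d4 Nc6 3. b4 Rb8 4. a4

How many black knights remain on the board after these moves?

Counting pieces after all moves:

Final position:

  a b c d e f g h
  ─────────────────
8│· ♜ ♝ ♛ ♚ ♝ ♞ ♜│8
7│♟ ♟ ♟ · ♟ ♟ ♟ ♟│7
6│· · ♞ ♟ · · · ·│6
5│· · · · · · · ·│5
4│♙ ♙ · ♙ · · ♙ ·│4
3│· · · · · · · ·│3
2│· · ♙ · ♙ ♙ · ♙│2
1│♖ ♘ ♗ ♕ ♔ ♗ ♘ ♖│1
  ─────────────────
  a b c d e f g h


2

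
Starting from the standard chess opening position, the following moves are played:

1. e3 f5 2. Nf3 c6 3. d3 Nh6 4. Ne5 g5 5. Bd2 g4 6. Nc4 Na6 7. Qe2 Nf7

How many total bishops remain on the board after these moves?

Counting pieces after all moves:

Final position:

  a b c d e f g h
  ─────────────────
8│♜ · ♝ ♛ ♚ ♝ · ♜│8
7│♟ ♟ · ♟ ♟ ♞ · ♟│7
6│♞ · ♟ · · · · ·│6
5│· · · · · ♟ · ·│5
4│· · ♘ · · · ♟ ·│4
3│· · · ♙ ♙ · · ·│3
2│♙ ♙ ♙ ♗ ♕ ♙ ♙ ♙│2
1│♖ ♘ · · ♔ ♗ · ♖│1
  ─────────────────
  a b c d e f g h


4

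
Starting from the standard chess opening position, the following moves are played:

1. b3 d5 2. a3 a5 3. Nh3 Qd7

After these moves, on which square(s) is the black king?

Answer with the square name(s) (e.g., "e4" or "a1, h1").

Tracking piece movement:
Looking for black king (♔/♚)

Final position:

  a b c d e f g h
  ─────────────────
8│♜ ♞ ♝ · ♚ ♝ ♞ ♜│8
7│· ♟ ♟ ♛ ♟ ♟ ♟ ♟│7
6│· · · · · · · ·│6
5│♟ · · ♟ · · · ·│5
4│· · · · · · · ·│4
3│♙ ♙ · · · · · ♘│3
2│· · ♙ ♙ ♙ ♙ ♙ ♙│2
1│♖ ♘ ♗ ♕ ♔ ♗ · ♖│1
  ─────────────────
  a b c d e f g h


e8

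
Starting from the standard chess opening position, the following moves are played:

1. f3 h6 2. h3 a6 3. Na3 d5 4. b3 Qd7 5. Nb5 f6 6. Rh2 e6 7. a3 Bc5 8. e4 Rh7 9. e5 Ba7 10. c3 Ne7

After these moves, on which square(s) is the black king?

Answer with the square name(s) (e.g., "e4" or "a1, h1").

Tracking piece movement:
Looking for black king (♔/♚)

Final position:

  a b c d e f g h
  ─────────────────
8│♜ ♞ ♝ · ♚ · · ·│8
7│♝ ♟ ♟ ♛ ♞ · ♟ ♜│7
6│♟ · · · ♟ ♟ · ♟│6
5│· ♘ · ♟ ♙ · · ·│5
4│· · · · · · · ·│4
3│♙ ♙ ♙ · · ♙ · ♙│3
2│· · · ♙ · · ♙ ♖│2
1│♖ · ♗ ♕ ♔ ♗ ♘ ·│1
  ─────────────────
  a b c d e f g h


e8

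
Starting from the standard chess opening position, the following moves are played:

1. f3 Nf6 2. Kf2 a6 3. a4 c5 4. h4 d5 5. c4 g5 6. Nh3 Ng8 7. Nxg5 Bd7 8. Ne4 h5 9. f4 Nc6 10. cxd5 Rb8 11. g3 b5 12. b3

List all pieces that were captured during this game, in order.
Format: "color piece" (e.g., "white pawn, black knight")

Tracking captures:
  Nxg5: captured black pawn
  cxd5: captured black pawn

black pawn, black pawn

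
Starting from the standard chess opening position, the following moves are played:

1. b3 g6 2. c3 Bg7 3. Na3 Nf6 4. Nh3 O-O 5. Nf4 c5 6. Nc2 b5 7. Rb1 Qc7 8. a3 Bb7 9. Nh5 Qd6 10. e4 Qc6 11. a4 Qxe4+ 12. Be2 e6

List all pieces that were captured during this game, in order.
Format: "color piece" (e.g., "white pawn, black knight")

Tracking captures:
  Qxe4+: captured white pawn

white pawn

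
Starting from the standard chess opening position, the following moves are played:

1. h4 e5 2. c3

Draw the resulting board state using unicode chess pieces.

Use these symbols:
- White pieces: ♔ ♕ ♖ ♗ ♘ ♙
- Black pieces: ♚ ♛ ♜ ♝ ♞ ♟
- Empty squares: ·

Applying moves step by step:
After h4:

♜ ♞ ♝ ♛ ♚ ♝ ♞ ♜
♟ ♟ ♟ ♟ ♟ ♟ ♟ ♟
· · · · · · · ·
· · · · · · · ·
· · · · · · · ♙
· · · · · · · ·
♙ ♙ ♙ ♙ ♙ ♙ ♙ ·
♖ ♘ ♗ ♕ ♔ ♗ ♘ ♖


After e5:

♜ ♞ ♝ ♛ ♚ ♝ ♞ ♜
♟ ♟ ♟ ♟ · ♟ ♟ ♟
· · · · · · · ·
· · · · ♟ · · ·
· · · · · · · ♙
· · · · · · · ·
♙ ♙ ♙ ♙ ♙ ♙ ♙ ·
♖ ♘ ♗ ♕ ♔ ♗ ♘ ♖


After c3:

♜ ♞ ♝ ♛ ♚ ♝ ♞ ♜
♟ ♟ ♟ ♟ · ♟ ♟ ♟
· · · · · · · ·
· · · · ♟ · · ·
· · · · · · · ♙
· · ♙ · · · · ·
♙ ♙ · ♙ ♙ ♙ ♙ ·
♖ ♘ ♗ ♕ ♔ ♗ ♘ ♖



  a b c d e f g h
  ─────────────────
8│♜ ♞ ♝ ♛ ♚ ♝ ♞ ♜│8
7│♟ ♟ ♟ ♟ · ♟ ♟ ♟│7
6│· · · · · · · ·│6
5│· · · · ♟ · · ·│5
4│· · · · · · · ♙│4
3│· · ♙ · · · · ·│3
2│♙ ♙ · ♙ ♙ ♙ ♙ ·│2
1│♖ ♘ ♗ ♕ ♔ ♗ ♘ ♖│1
  ─────────────────
  a b c d e f g h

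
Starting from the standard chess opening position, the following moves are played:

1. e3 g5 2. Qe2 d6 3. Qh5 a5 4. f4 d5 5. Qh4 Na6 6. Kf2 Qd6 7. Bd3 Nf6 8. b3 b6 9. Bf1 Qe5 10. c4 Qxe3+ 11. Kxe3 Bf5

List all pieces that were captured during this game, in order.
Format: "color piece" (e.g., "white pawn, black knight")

Tracking captures:
  Qxe3+: captured white pawn
  Kxe3: captured black queen

white pawn, black queen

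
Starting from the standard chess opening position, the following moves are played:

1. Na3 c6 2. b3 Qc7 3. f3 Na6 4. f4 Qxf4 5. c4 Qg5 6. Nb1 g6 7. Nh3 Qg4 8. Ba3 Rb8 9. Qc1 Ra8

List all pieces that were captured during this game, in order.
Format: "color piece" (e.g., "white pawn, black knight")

Tracking captures:
  Qxf4: captured white pawn

white pawn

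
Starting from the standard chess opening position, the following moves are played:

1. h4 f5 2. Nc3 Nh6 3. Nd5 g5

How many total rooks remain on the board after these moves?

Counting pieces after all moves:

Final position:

  a b c d e f g h
  ─────────────────
8│♜ ♞ ♝ ♛ ♚ ♝ · ♜│8
7│♟ ♟ ♟ ♟ ♟ · · ♟│7
6│· · · · · · · ♞│6
5│· · · ♘ · ♟ ♟ ·│5
4│· · · · · · · ♙│4
3│· · · · · · · ·│3
2│♙ ♙ ♙ ♙ ♙ ♙ ♙ ·│2
1│♖ · ♗ ♕ ♔ ♗ ♘ ♖│1
  ─────────────────
  a b c d e f g h


4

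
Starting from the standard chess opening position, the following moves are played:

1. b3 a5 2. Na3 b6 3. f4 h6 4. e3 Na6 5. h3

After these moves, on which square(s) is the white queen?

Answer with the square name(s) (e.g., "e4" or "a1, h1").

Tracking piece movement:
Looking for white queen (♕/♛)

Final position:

  a b c d e f g h
  ─────────────────
8│♜ · ♝ ♛ ♚ ♝ ♞ ♜│8
7│· · ♟ ♟ ♟ ♟ ♟ ·│7
6│♞ ♟ · · · · · ♟│6
5│♟ · · · · · · ·│5
4│· · · · · ♙ · ·│4
3│♘ ♙ · · ♙ · · ♙│3
2│♙ · ♙ ♙ · · ♙ ·│2
1│♖ · ♗ ♕ ♔ ♗ ♘ ♖│1
  ─────────────────
  a b c d e f g h


d1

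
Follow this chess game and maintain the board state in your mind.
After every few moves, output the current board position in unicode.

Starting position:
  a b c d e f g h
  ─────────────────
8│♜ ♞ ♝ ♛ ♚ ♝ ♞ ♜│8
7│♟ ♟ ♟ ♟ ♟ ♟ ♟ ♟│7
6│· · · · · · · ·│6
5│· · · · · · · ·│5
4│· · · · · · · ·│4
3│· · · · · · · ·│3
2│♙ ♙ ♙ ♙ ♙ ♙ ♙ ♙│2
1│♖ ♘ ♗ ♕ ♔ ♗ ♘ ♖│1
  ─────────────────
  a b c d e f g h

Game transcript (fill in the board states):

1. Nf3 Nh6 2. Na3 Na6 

  a b c d e f g h
  ─────────────────
8│♜ · ♝ ♛ ♚ ♝ · ♜│8
7│♟ ♟ ♟ ♟ ♟ ♟ ♟ ♟│7
6│♞ · · · · · · ♞│6
5│· · · · · · · ·│5
4│· · · · · · · ·│4
3│♘ · · · · ♘ · ·│3
2│♙ ♙ ♙ ♙ ♙ ♙ ♙ ♙│2
1│♖ · ♗ ♕ ♔ ♗ · ♖│1
  ─────────────────
  a b c d e f g h

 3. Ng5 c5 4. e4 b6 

  a b c d e f g h
  ─────────────────
8│♜ · ♝ ♛ ♚ ♝ · ♜│8
7│♟ · · ♟ ♟ ♟ ♟ ♟│7
6│♞ ♟ · · · · · ♞│6
5│· · ♟ · · · ♘ ·│5
4│· · · · ♙ · · ·│4
3│♘ · · · · · · ·│3
2│♙ ♙ ♙ ♙ · ♙ ♙ ♙│2
1│♖ · ♗ ♕ ♔ ♗ · ♖│1
  ─────────────────
  a b c d e f g h

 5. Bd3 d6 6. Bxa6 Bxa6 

  a b c d e f g h
  ─────────────────
8│♜ · · ♛ ♚ ♝ · ♜│8
7│♟ · · · ♟ ♟ ♟ ♟│7
6│♝ ♟ · ♟ · · · ♞│6
5│· · ♟ · · · ♘ ·│5
4│· · · · ♙ · · ·│4
3│♘ · · · · · · ·│3
2│♙ ♙ ♙ ♙ · ♙ ♙ ♙│2
1│♖ · ♗ ♕ ♔ · · ♖│1
  ─────────────────
  a b c d e f g h

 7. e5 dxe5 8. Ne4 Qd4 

  a b c d e f g h
  ─────────────────
8│♜ · · · ♚ ♝ · ♜│8
7│♟ · · · ♟ ♟ ♟ ♟│7
6│♝ ♟ · · · · · ♞│6
5│· · ♟ · ♟ · · ·│5
4│· · · ♛ ♘ · · ·│4
3│♘ · · · · · · ·│3
2│♙ ♙ ♙ ♙ · ♙ ♙ ♙│2
1│♖ · ♗ ♕ ♔ · · ♖│1
  ─────────────────
  a b c d e f g h

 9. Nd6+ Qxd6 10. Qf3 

  a b c d e f g h
  ─────────────────
8│♜ · · · ♚ ♝ · ♜│8
7│♟ · · · ♟ ♟ ♟ ♟│7
6│♝ ♟ · ♛ · · · ♞│6
5│· · ♟ · ♟ · · ·│5
4│· · · · · · · ·│4
3│♘ · · · · ♕ · ·│3
2│♙ ♙ ♙ ♙ · ♙ ♙ ♙│2
1│♖ · ♗ · ♔ · · ♖│1
  ─────────────────
  a b c d e f g h
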